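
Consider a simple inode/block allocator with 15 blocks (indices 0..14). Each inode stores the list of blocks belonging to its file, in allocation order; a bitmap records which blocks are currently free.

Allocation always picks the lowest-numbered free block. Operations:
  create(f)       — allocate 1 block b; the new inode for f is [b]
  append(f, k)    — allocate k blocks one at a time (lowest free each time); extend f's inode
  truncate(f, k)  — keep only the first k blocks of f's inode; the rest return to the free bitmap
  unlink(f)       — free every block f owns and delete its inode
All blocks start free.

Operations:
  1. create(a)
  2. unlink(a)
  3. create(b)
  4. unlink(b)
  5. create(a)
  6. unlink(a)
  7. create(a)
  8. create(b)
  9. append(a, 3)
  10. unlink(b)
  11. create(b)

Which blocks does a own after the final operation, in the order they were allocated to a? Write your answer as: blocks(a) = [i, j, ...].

create(a): bitmap=F.............. | a=[0]
unlink(a): bitmap=............... | 
create(b): bitmap=F.............. | b=[0]
unlink(b): bitmap=............... | 
create(a): bitmap=F.............. | a=[0]
unlink(a): bitmap=............... | 
create(a): bitmap=F.............. | a=[0]
create(b): bitmap=FF............. | a=[0] b=[1]
append(a, 3): bitmap=FFFFF.......... | a=[0, 2, 3, 4] b=[1]
unlink(b): bitmap=F.FFF.......... | a=[0, 2, 3, 4]
create(b): bitmap=FFFFF.......... | a=[0, 2, 3, 4] b=[1]

blocks(a) = [0, 2, 3, 4]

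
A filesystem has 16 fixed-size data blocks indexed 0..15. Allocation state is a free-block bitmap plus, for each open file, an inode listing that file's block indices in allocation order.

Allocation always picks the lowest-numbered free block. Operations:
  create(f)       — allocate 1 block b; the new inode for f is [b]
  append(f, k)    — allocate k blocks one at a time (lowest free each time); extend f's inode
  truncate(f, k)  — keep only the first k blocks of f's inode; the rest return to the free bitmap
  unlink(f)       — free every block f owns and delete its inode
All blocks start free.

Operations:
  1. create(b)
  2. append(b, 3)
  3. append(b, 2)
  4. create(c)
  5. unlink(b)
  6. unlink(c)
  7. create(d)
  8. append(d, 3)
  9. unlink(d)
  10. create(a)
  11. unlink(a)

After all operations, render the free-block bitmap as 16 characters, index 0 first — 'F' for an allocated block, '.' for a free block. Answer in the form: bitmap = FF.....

bitmap = ................

  1. create(b)  ⇒  F...............  {b→[0]}
  2. append(b, 3)  ⇒  FFFF............  {b→[0, 1, 2, 3]}
  3. append(b, 2)  ⇒  FFFFFF..........  {b→[0, 1, 2, 3, 4, 5]}
  4. create(c)  ⇒  FFFFFFF.........  {b→[0, 1, 2, 3, 4, 5]; c→[6]}
  5. unlink(b)  ⇒  ......F.........  {c→[6]}
  6. unlink(c)  ⇒  ................  {}
  7. create(d)  ⇒  F...............  {d→[0]}
  8. append(d, 3)  ⇒  FFFF............  {d→[0, 1, 2, 3]}
  9. unlink(d)  ⇒  ................  {}
  10. create(a)  ⇒  F...............  {a→[0]}
  11. unlink(a)  ⇒  ................  {}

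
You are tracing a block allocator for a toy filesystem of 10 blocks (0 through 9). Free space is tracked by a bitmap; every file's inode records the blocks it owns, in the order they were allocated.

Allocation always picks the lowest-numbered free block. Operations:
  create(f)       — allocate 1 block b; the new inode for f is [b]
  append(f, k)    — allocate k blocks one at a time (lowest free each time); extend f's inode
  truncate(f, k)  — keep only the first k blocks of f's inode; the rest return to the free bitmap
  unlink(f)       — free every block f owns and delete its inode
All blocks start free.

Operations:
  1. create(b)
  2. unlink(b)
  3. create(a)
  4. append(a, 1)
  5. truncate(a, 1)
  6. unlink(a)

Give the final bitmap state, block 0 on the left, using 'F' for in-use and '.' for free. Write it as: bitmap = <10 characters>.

bitmap = ..........

create(b): bitmap=F......... | b=[0]
unlink(b): bitmap=.......... | 
create(a): bitmap=F......... | a=[0]
append(a, 1): bitmap=FF........ | a=[0, 1]
truncate(a, 1): bitmap=F......... | a=[0]
unlink(a): bitmap=.......... | 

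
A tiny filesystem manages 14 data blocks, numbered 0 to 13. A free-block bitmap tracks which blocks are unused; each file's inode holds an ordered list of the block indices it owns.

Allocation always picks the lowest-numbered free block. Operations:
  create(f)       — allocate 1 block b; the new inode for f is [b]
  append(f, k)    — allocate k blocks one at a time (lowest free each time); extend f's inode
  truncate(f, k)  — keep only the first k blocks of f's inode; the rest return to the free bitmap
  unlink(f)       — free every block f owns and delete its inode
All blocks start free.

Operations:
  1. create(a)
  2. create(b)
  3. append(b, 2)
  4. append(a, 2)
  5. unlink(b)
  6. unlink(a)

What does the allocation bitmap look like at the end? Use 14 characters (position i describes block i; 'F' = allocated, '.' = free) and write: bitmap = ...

create(a): bitmap=F............. | a=[0]
create(b): bitmap=FF............ | a=[0] b=[1]
append(b, 2): bitmap=FFFF.......... | a=[0] b=[1, 2, 3]
append(a, 2): bitmap=FFFFFF........ | a=[0, 4, 5] b=[1, 2, 3]
unlink(b): bitmap=F...FF........ | a=[0, 4, 5]
unlink(a): bitmap=.............. | 

bitmap = ..............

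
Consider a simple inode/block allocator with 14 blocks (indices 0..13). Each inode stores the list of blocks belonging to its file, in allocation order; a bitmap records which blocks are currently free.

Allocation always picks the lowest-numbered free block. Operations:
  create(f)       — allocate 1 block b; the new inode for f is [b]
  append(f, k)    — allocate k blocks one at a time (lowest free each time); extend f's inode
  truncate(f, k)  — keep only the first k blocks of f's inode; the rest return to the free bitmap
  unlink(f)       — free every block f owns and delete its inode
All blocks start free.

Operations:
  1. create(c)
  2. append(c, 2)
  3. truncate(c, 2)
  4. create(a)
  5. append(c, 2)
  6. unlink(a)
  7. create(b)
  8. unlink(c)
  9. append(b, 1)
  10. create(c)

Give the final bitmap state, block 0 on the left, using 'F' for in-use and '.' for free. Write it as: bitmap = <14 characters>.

bitmap = FFF...........

[1] create(c) — c=0 (map F.............)
[2] append(c, 2) — c=0,1,2 (map FFF...........)
[3] truncate(c, 2) — c=0,1 (map FF............)
[4] create(a) — a=2 c=0,1 (map FFF...........)
[5] append(c, 2) — a=2 c=0,1,3,4 (map FFFFF.........)
[6] unlink(a) — c=0,1,3,4 (map FF.FF.........)
[7] create(b) — b=2 c=0,1,3,4 (map FFFFF.........)
[8] unlink(c) — b=2 (map ..F...........)
[9] append(b, 1) — b=2,0 (map F.F...........)
[10] create(c) — b=2,0 c=1 (map FFF...........)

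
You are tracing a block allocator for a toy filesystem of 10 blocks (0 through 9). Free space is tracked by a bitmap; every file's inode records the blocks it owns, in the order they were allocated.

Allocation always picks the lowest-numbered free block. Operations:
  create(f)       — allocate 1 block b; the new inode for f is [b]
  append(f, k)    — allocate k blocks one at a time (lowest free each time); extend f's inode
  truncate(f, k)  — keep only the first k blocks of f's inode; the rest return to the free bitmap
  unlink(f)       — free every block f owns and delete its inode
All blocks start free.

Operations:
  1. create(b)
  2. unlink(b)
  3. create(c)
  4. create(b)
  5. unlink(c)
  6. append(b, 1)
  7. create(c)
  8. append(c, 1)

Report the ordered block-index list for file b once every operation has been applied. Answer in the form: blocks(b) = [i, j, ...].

blocks(b) = [1, 0]

  1. create(b)  ⇒  F.........  {b→[0]}
  2. unlink(b)  ⇒  ..........  {}
  3. create(c)  ⇒  F.........  {c→[0]}
  4. create(b)  ⇒  FF........  {b→[1]; c→[0]}
  5. unlink(c)  ⇒  .F........  {b→[1]}
  6. append(b, 1)  ⇒  FF........  {b→[1, 0]}
  7. create(c)  ⇒  FFF.......  {b→[1, 0]; c→[2]}
  8. append(c, 1)  ⇒  FFFF......  {b→[1, 0]; c→[2, 3]}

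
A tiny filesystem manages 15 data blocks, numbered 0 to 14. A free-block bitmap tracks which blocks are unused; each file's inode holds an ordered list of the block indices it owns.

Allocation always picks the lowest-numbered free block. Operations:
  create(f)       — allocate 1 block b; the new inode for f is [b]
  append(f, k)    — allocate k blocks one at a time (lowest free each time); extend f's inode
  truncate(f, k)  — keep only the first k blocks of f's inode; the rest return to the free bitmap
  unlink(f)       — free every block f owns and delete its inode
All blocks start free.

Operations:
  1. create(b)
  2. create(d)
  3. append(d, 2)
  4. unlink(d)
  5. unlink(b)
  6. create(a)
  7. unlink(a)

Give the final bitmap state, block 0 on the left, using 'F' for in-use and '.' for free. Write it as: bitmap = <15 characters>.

bitmap = ...............

after create(b) → b:[0]  free=[F..............]
after create(d) → b:[0], d:[1]  free=[FF.............]
after append(d, 2) → b:[0], d:[1, 2, 3]  free=[FFFF...........]
after unlink(d) → b:[0]  free=[F..............]
after unlink(b) →   free=[...............]
after create(a) → a:[0]  free=[F..............]
after unlink(a) →   free=[...............]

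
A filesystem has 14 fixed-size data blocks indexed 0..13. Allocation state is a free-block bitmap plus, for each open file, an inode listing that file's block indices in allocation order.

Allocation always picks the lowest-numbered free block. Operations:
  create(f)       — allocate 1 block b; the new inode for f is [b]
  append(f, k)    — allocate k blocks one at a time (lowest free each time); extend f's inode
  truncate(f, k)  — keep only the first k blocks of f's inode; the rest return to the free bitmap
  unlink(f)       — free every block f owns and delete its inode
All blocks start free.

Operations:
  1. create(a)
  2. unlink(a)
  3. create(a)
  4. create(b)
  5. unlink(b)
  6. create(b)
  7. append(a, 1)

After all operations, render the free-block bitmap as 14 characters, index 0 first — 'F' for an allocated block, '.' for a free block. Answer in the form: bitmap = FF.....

bitmap = FFF...........

[1] create(a) — a=0 (map F.............)
[2] unlink(a) —  (map ..............)
[3] create(a) — a=0 (map F.............)
[4] create(b) — a=0 b=1 (map FF............)
[5] unlink(b) — a=0 (map F.............)
[6] create(b) — a=0 b=1 (map FF............)
[7] append(a, 1) — a=0,2 b=1 (map FFF...........)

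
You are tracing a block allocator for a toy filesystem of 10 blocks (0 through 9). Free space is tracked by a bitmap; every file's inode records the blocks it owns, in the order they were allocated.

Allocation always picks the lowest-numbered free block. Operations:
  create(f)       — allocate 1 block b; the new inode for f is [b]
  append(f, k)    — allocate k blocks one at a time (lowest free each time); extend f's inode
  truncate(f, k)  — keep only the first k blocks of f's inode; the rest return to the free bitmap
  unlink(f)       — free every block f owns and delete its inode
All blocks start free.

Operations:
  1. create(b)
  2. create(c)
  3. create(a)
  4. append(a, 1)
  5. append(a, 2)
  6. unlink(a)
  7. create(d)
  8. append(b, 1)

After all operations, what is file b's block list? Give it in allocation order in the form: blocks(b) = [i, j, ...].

blocks(b) = [0, 3]

create(b): bitmap=F......... | b=[0]
create(c): bitmap=FF........ | b=[0] c=[1]
create(a): bitmap=FFF....... | a=[2] b=[0] c=[1]
append(a, 1): bitmap=FFFF...... | a=[2, 3] b=[0] c=[1]
append(a, 2): bitmap=FFFFFF.... | a=[2, 3, 4, 5] b=[0] c=[1]
unlink(a): bitmap=FF........ | b=[0] c=[1]
create(d): bitmap=FFF....... | b=[0] c=[1] d=[2]
append(b, 1): bitmap=FFFF...... | b=[0, 3] c=[1] d=[2]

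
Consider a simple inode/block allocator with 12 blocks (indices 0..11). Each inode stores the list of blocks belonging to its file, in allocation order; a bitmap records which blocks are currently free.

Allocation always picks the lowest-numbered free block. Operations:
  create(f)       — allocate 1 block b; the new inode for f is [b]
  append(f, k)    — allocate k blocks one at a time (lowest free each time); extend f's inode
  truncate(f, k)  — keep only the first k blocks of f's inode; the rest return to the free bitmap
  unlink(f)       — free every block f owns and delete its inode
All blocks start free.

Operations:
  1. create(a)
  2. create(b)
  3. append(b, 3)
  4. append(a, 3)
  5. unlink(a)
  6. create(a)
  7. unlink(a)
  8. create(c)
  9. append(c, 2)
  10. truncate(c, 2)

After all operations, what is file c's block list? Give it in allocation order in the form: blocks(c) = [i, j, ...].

blocks(c) = [0, 5]

[1] create(a) — a=0 (map F...........)
[2] create(b) — a=0 b=1 (map FF..........)
[3] append(b, 3) — a=0 b=1,2,3,4 (map FFFFF.......)
[4] append(a, 3) — a=0,5,6,7 b=1,2,3,4 (map FFFFFFFF....)
[5] unlink(a) — b=1,2,3,4 (map .FFFF.......)
[6] create(a) — a=0 b=1,2,3,4 (map FFFFF.......)
[7] unlink(a) — b=1,2,3,4 (map .FFFF.......)
[8] create(c) — b=1,2,3,4 c=0 (map FFFFF.......)
[9] append(c, 2) — b=1,2,3,4 c=0,5,6 (map FFFFFFF.....)
[10] truncate(c, 2) — b=1,2,3,4 c=0,5 (map FFFFFF......)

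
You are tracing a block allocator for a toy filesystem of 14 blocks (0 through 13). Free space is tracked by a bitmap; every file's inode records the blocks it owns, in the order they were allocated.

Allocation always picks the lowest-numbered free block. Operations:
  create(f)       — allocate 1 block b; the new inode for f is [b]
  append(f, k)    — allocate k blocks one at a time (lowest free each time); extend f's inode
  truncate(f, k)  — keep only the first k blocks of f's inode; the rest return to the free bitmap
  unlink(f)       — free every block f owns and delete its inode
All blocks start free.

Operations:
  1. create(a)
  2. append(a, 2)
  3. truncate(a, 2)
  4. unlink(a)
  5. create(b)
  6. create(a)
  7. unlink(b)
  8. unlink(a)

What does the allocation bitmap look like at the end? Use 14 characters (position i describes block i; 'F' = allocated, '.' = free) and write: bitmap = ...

[1] create(a) — a=0 (map F.............)
[2] append(a, 2) — a=0,1,2 (map FFF...........)
[3] truncate(a, 2) — a=0,1 (map FF............)
[4] unlink(a) —  (map ..............)
[5] create(b) — b=0 (map F.............)
[6] create(a) — a=1 b=0 (map FF............)
[7] unlink(b) — a=1 (map .F............)
[8] unlink(a) —  (map ..............)

bitmap = ..............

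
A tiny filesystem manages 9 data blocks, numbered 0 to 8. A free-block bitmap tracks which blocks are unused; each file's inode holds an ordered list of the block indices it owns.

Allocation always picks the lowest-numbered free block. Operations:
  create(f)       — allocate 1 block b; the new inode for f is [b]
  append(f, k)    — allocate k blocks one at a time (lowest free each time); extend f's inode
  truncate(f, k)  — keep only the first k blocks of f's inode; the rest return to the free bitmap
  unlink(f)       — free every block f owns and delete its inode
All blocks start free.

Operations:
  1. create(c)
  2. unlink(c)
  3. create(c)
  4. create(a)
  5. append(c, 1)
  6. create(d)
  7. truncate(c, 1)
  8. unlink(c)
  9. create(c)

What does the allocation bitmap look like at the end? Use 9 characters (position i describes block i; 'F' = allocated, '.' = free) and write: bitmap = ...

  1. create(c)  ⇒  F........  {c→[0]}
  2. unlink(c)  ⇒  .........  {}
  3. create(c)  ⇒  F........  {c→[0]}
  4. create(a)  ⇒  FF.......  {a→[1]; c→[0]}
  5. append(c, 1)  ⇒  FFF......  {a→[1]; c→[0, 2]}
  6. create(d)  ⇒  FFFF.....  {a→[1]; c→[0, 2]; d→[3]}
  7. truncate(c, 1)  ⇒  FF.F.....  {a→[1]; c→[0]; d→[3]}
  8. unlink(c)  ⇒  .F.F.....  {a→[1]; d→[3]}
  9. create(c)  ⇒  FF.F.....  {a→[1]; c→[0]; d→[3]}

bitmap = FF.F.....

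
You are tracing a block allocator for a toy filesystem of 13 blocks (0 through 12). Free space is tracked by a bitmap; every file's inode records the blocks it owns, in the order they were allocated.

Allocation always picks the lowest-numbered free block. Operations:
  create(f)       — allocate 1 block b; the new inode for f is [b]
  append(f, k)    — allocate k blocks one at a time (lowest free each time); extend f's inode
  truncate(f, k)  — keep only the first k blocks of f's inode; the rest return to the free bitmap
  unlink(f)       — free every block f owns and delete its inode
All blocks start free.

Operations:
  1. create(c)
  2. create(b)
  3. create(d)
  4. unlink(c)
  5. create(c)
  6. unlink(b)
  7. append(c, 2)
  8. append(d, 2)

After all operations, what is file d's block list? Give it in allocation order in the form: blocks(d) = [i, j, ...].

blocks(d) = [2, 4, 5]

after create(c) → c:[0]  free=[F............]
after create(b) → b:[1], c:[0]  free=[FF...........]
after create(d) → b:[1], c:[0], d:[2]  free=[FFF..........]
after unlink(c) → b:[1], d:[2]  free=[.FF..........]
after create(c) → b:[1], c:[0], d:[2]  free=[FFF..........]
after unlink(b) → c:[0], d:[2]  free=[F.F..........]
after append(c, 2) → c:[0, 1, 3], d:[2]  free=[FFFF.........]
after append(d, 2) → c:[0, 1, 3], d:[2, 4, 5]  free=[FFFFFF.......]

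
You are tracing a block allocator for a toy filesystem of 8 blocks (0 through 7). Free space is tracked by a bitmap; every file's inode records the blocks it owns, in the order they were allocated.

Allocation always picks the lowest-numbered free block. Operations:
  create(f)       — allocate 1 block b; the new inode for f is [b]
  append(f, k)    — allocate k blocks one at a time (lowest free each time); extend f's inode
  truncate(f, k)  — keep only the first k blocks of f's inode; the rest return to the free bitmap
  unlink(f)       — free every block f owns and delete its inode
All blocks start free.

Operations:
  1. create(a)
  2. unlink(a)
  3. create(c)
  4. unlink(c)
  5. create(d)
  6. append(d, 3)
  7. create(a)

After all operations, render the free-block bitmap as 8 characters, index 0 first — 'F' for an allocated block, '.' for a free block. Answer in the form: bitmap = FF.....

  1. create(a)  ⇒  F.......  {a→[0]}
  2. unlink(a)  ⇒  ........  {}
  3. create(c)  ⇒  F.......  {c→[0]}
  4. unlink(c)  ⇒  ........  {}
  5. create(d)  ⇒  F.......  {d→[0]}
  6. append(d, 3)  ⇒  FFFF....  {d→[0, 1, 2, 3]}
  7. create(a)  ⇒  FFFFF...  {a→[4]; d→[0, 1, 2, 3]}

bitmap = FFFFF...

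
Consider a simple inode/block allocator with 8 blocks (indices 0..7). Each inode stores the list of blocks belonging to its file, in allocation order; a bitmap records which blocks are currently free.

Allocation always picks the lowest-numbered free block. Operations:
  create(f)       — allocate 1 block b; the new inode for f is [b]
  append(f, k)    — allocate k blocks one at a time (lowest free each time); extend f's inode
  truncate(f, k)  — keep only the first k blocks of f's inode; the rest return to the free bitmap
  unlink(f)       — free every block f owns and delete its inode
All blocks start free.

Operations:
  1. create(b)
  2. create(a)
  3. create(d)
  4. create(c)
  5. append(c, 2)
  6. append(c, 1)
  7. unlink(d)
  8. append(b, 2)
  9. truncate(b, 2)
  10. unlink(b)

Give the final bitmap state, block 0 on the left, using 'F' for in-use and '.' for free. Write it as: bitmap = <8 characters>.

after create(b) → b:[0]  free=[F.......]
after create(a) → a:[1], b:[0]  free=[FF......]
after create(d) → a:[1], b:[0], d:[2]  free=[FFF.....]
after create(c) → a:[1], b:[0], c:[3], d:[2]  free=[FFFF....]
after append(c, 2) → a:[1], b:[0], c:[3, 4, 5], d:[2]  free=[FFFFFF..]
after append(c, 1) → a:[1], b:[0], c:[3, 4, 5, 6], d:[2]  free=[FFFFFFF.]
after unlink(d) → a:[1], b:[0], c:[3, 4, 5, 6]  free=[FF.FFFF.]
after append(b, 2) → a:[1], b:[0, 2, 7], c:[3, 4, 5, 6]  free=[FFFFFFFF]
after truncate(b, 2) → a:[1], b:[0, 2], c:[3, 4, 5, 6]  free=[FFFFFFF.]
after unlink(b) → a:[1], c:[3, 4, 5, 6]  free=[.F.FFFF.]

bitmap = .F.FFFF.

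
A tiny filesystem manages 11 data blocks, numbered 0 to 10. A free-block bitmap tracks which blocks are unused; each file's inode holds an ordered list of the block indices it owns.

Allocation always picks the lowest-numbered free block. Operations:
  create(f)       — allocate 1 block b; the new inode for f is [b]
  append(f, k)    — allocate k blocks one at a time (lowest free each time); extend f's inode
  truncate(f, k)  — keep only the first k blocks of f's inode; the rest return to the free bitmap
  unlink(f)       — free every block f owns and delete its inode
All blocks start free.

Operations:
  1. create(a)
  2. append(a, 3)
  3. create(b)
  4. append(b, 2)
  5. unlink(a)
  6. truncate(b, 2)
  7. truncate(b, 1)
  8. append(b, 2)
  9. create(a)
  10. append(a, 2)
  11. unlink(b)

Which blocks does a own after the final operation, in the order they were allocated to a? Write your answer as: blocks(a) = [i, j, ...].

blocks(a) = [2, 3, 5]

  1. create(a)  ⇒  F..........  {a→[0]}
  2. append(a, 3)  ⇒  FFFF.......  {a→[0, 1, 2, 3]}
  3. create(b)  ⇒  FFFFF......  {a→[0, 1, 2, 3]; b→[4]}
  4. append(b, 2)  ⇒  FFFFFFF....  {a→[0, 1, 2, 3]; b→[4, 5, 6]}
  5. unlink(a)  ⇒  ....FFF....  {b→[4, 5, 6]}
  6. truncate(b, 2)  ⇒  ....FF.....  {b→[4, 5]}
  7. truncate(b, 1)  ⇒  ....F......  {b→[4]}
  8. append(b, 2)  ⇒  FF..F......  {b→[4, 0, 1]}
  9. create(a)  ⇒  FFF.F......  {a→[2]; b→[4, 0, 1]}
  10. append(a, 2)  ⇒  FFFFFF.....  {a→[2, 3, 5]; b→[4, 0, 1]}
  11. unlink(b)  ⇒  ..FF.F.....  {a→[2, 3, 5]}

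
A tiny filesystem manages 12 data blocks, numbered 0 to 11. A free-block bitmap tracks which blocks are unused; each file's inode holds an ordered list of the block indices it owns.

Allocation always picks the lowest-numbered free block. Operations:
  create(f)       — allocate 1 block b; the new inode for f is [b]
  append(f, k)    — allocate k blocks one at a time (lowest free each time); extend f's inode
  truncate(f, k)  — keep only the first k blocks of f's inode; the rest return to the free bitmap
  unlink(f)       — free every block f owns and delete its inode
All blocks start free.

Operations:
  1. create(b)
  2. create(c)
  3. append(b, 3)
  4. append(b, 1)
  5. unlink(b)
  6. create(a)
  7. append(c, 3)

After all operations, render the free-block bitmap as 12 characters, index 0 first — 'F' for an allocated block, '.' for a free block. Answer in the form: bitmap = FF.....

create(b): bitmap=F........... | b=[0]
create(c): bitmap=FF.......... | b=[0] c=[1]
append(b, 3): bitmap=FFFFF....... | b=[0, 2, 3, 4] c=[1]
append(b, 1): bitmap=FFFFFF...... | b=[0, 2, 3, 4, 5] c=[1]
unlink(b): bitmap=.F.......... | c=[1]
create(a): bitmap=FF.......... | a=[0] c=[1]
append(c, 3): bitmap=FFFFF....... | a=[0] c=[1, 2, 3, 4]

bitmap = FFFFF.......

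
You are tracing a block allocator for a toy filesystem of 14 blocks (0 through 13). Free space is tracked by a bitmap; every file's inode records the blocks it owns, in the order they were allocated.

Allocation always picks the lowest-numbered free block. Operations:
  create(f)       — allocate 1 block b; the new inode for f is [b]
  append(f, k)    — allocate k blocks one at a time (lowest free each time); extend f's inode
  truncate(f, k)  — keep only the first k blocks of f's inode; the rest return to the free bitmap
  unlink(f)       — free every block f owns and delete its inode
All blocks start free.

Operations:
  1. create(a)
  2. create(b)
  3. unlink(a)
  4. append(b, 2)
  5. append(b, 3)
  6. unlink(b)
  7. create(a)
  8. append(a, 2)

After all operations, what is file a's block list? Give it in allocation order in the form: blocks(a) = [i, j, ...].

create(a): bitmap=F............. | a=[0]
create(b): bitmap=FF............ | a=[0] b=[1]
unlink(a): bitmap=.F............ | b=[1]
append(b, 2): bitmap=FFF........... | b=[1, 0, 2]
append(b, 3): bitmap=FFFFFF........ | b=[1, 0, 2, 3, 4, 5]
unlink(b): bitmap=.............. | 
create(a): bitmap=F............. | a=[0]
append(a, 2): bitmap=FFF........... | a=[0, 1, 2]

blocks(a) = [0, 1, 2]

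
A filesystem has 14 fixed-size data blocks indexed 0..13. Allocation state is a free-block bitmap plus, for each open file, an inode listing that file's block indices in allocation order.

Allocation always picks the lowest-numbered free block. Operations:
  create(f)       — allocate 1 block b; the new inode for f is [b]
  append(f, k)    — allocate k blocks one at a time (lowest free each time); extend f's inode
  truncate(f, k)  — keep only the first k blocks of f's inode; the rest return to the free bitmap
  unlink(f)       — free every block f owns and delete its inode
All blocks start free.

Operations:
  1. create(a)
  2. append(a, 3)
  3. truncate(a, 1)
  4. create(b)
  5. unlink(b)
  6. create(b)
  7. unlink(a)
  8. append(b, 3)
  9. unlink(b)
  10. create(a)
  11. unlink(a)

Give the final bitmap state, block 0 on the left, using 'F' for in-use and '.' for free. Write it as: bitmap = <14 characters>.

bitmap = ..............

  1. create(a)  ⇒  F.............  {a→[0]}
  2. append(a, 3)  ⇒  FFFF..........  {a→[0, 1, 2, 3]}
  3. truncate(a, 1)  ⇒  F.............  {a→[0]}
  4. create(b)  ⇒  FF............  {a→[0]; b→[1]}
  5. unlink(b)  ⇒  F.............  {a→[0]}
  6. create(b)  ⇒  FF............  {a→[0]; b→[1]}
  7. unlink(a)  ⇒  .F............  {b→[1]}
  8. append(b, 3)  ⇒  FFFF..........  {b→[1, 0, 2, 3]}
  9. unlink(b)  ⇒  ..............  {}
  10. create(a)  ⇒  F.............  {a→[0]}
  11. unlink(a)  ⇒  ..............  {}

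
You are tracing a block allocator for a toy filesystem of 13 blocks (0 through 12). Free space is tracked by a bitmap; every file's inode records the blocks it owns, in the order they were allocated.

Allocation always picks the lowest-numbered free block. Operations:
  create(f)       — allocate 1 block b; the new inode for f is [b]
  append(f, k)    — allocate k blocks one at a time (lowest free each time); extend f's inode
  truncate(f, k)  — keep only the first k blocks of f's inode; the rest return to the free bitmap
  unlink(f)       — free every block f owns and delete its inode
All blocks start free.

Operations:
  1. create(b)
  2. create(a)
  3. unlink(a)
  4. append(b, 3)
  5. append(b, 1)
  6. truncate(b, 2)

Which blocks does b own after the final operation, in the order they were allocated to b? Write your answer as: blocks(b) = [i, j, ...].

[1] create(b) — b=0 (map F............)
[2] create(a) — a=1 b=0 (map FF...........)
[3] unlink(a) — b=0 (map F............)
[4] append(b, 3) — b=0,1,2,3 (map FFFF.........)
[5] append(b, 1) — b=0,1,2,3,4 (map FFFFF........)
[6] truncate(b, 2) — b=0,1 (map FF...........)

blocks(b) = [0, 1]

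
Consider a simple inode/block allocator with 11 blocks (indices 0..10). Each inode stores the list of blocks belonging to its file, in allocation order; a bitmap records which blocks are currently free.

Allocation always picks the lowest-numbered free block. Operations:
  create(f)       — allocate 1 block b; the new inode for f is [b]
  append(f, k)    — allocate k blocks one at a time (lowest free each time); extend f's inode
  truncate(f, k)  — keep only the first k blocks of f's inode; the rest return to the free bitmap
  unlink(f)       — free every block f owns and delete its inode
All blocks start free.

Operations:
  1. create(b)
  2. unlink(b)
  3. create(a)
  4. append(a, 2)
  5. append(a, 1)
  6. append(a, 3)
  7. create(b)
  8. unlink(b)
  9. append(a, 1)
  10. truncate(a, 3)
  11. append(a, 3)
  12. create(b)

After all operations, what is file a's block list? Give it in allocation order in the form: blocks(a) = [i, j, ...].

create(b): bitmap=F.......... | b=[0]
unlink(b): bitmap=........... | 
create(a): bitmap=F.......... | a=[0]
append(a, 2): bitmap=FFF........ | a=[0, 1, 2]
append(a, 1): bitmap=FFFF....... | a=[0, 1, 2, 3]
append(a, 3): bitmap=FFFFFFF.... | a=[0, 1, 2, 3, 4, 5, 6]
create(b): bitmap=FFFFFFFF... | a=[0, 1, 2, 3, 4, 5, 6] b=[7]
unlink(b): bitmap=FFFFFFF.... | a=[0, 1, 2, 3, 4, 5, 6]
append(a, 1): bitmap=FFFFFFFF... | a=[0, 1, 2, 3, 4, 5, 6, 7]
truncate(a, 3): bitmap=FFF........ | a=[0, 1, 2]
append(a, 3): bitmap=FFFFFF..... | a=[0, 1, 2, 3, 4, 5]
create(b): bitmap=FFFFFFF.... | a=[0, 1, 2, 3, 4, 5] b=[6]

blocks(a) = [0, 1, 2, 3, 4, 5]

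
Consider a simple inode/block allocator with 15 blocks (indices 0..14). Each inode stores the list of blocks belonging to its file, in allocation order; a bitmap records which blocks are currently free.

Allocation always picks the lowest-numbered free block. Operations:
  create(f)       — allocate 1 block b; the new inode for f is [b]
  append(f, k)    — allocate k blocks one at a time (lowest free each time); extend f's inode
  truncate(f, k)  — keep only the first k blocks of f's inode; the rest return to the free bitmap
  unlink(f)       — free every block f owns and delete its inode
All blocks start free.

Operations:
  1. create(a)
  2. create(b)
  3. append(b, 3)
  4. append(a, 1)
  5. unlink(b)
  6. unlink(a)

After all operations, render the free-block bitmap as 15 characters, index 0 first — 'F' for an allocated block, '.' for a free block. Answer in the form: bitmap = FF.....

bitmap = ...............

  1. create(a)  ⇒  F..............  {a→[0]}
  2. create(b)  ⇒  FF.............  {a→[0]; b→[1]}
  3. append(b, 3)  ⇒  FFFFF..........  {a→[0]; b→[1, 2, 3, 4]}
  4. append(a, 1)  ⇒  FFFFFF.........  {a→[0, 5]; b→[1, 2, 3, 4]}
  5. unlink(b)  ⇒  F....F.........  {a→[0, 5]}
  6. unlink(a)  ⇒  ...............  {}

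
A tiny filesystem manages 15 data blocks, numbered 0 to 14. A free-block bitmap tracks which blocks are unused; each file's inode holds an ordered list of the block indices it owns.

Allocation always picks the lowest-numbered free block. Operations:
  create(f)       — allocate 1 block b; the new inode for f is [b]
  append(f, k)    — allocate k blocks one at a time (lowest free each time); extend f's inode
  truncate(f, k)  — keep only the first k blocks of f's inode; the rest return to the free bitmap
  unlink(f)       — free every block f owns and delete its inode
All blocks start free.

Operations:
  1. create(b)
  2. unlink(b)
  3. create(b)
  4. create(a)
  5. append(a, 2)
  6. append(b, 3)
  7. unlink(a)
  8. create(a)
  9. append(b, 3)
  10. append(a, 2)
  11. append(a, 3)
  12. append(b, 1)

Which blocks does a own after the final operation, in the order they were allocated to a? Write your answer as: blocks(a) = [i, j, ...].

create(b): bitmap=F.............. | b=[0]
unlink(b): bitmap=............... | 
create(b): bitmap=F.............. | b=[0]
create(a): bitmap=FF............. | a=[1] b=[0]
append(a, 2): bitmap=FFFF........... | a=[1, 2, 3] b=[0]
append(b, 3): bitmap=FFFFFFF........ | a=[1, 2, 3] b=[0, 4, 5, 6]
unlink(a): bitmap=F...FFF........ | b=[0, 4, 5, 6]
create(a): bitmap=FF..FFF........ | a=[1] b=[0, 4, 5, 6]
append(b, 3): bitmap=FFFFFFFF....... | a=[1] b=[0, 4, 5, 6, 2, 3, 7]
append(a, 2): bitmap=FFFFFFFFFF..... | a=[1, 8, 9] b=[0, 4, 5, 6, 2, 3, 7]
append(a, 3): bitmap=FFFFFFFFFFFFF.. | a=[1, 8, 9, 10, 11, 12] b=[0, 4, 5, 6, 2, 3, 7]
append(b, 1): bitmap=FFFFFFFFFFFFFF. | a=[1, 8, 9, 10, 11, 12] b=[0, 4, 5, 6, 2, 3, 7, 13]

blocks(a) = [1, 8, 9, 10, 11, 12]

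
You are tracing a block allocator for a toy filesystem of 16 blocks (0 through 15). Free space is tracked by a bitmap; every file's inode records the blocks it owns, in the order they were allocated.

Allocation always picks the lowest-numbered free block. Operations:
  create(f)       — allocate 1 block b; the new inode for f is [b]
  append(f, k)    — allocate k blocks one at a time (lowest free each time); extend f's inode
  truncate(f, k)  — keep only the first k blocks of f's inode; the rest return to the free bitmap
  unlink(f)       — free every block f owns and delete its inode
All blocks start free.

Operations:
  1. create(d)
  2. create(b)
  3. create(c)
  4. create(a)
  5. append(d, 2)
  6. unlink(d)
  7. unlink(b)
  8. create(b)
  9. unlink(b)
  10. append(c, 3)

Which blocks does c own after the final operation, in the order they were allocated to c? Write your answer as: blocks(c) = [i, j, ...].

blocks(c) = [2, 0, 1, 4]

after create(d) → d:[0]  free=[F...............]
after create(b) → b:[1], d:[0]  free=[FF..............]
after create(c) → b:[1], c:[2], d:[0]  free=[FFF.............]
after create(a) → a:[3], b:[1], c:[2], d:[0]  free=[FFFF............]
after append(d, 2) → a:[3], b:[1], c:[2], d:[0, 4, 5]  free=[FFFFFF..........]
after unlink(d) → a:[3], b:[1], c:[2]  free=[.FFF............]
after unlink(b) → a:[3], c:[2]  free=[..FF............]
after create(b) → a:[3], b:[0], c:[2]  free=[F.FF............]
after unlink(b) → a:[3], c:[2]  free=[..FF............]
after append(c, 3) → a:[3], c:[2, 0, 1, 4]  free=[FFFFF...........]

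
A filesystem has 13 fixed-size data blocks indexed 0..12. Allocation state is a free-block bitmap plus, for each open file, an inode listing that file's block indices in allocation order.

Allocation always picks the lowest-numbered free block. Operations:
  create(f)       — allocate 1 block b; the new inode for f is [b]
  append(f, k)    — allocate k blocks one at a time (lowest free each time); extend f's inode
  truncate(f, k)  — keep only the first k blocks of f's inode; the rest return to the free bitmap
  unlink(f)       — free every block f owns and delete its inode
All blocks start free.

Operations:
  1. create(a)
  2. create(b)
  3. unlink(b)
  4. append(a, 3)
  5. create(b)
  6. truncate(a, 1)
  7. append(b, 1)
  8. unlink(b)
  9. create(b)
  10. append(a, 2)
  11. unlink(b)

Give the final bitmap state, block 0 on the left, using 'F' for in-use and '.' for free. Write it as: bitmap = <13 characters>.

  1. create(a)  ⇒  F............  {a→[0]}
  2. create(b)  ⇒  FF...........  {a→[0]; b→[1]}
  3. unlink(b)  ⇒  F............  {a→[0]}
  4. append(a, 3)  ⇒  FFFF.........  {a→[0, 1, 2, 3]}
  5. create(b)  ⇒  FFFFF........  {a→[0, 1, 2, 3]; b→[4]}
  6. truncate(a, 1)  ⇒  F...F........  {a→[0]; b→[4]}
  7. append(b, 1)  ⇒  FF..F........  {a→[0]; b→[4, 1]}
  8. unlink(b)  ⇒  F............  {a→[0]}
  9. create(b)  ⇒  FF...........  {a→[0]; b→[1]}
  10. append(a, 2)  ⇒  FFFF.........  {a→[0, 2, 3]; b→[1]}
  11. unlink(b)  ⇒  F.FF.........  {a→[0, 2, 3]}

bitmap = F.FF.........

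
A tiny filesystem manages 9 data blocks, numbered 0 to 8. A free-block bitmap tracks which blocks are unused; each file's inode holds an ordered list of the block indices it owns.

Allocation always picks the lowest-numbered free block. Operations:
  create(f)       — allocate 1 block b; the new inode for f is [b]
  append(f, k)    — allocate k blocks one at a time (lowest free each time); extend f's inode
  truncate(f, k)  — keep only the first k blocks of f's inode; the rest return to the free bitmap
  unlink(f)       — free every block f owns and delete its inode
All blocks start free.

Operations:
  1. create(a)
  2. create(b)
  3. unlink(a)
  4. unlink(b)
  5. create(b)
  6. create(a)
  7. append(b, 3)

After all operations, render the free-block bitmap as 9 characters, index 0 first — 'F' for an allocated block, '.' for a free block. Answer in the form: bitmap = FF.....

after create(a) → a:[0]  free=[F........]
after create(b) → a:[0], b:[1]  free=[FF.......]
after unlink(a) → b:[1]  free=[.F.......]
after unlink(b) →   free=[.........]
after create(b) → b:[0]  free=[F........]
after create(a) → a:[1], b:[0]  free=[FF.......]
after append(b, 3) → a:[1], b:[0, 2, 3, 4]  free=[FFFFF....]

bitmap = FFFFF....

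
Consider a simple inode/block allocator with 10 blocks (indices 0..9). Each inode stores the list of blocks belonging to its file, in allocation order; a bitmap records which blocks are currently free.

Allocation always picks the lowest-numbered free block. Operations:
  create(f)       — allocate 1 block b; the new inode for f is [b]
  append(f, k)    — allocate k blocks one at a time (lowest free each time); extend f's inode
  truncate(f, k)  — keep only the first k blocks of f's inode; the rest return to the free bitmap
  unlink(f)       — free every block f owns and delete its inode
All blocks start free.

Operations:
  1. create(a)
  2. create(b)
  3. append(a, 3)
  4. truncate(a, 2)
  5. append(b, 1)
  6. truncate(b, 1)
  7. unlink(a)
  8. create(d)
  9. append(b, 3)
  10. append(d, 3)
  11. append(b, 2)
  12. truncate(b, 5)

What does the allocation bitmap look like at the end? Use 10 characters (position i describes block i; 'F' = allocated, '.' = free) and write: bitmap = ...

bitmap = FFFFFFFFF.

after create(a) → a:[0]  free=[F.........]
after create(b) → a:[0], b:[1]  free=[FF........]
after append(a, 3) → a:[0, 2, 3, 4], b:[1]  free=[FFFFF.....]
after truncate(a, 2) → a:[0, 2], b:[1]  free=[FFF.......]
after append(b, 1) → a:[0, 2], b:[1, 3]  free=[FFFF......]
after truncate(b, 1) → a:[0, 2], b:[1]  free=[FFF.......]
after unlink(a) → b:[1]  free=[.F........]
after create(d) → b:[1], d:[0]  free=[FF........]
after append(b, 3) → b:[1, 2, 3, 4], d:[0]  free=[FFFFF.....]
after append(d, 3) → b:[1, 2, 3, 4], d:[0, 5, 6, 7]  free=[FFFFFFFF..]
after append(b, 2) → b:[1, 2, 3, 4, 8, 9], d:[0, 5, 6, 7]  free=[FFFFFFFFFF]
after truncate(b, 5) → b:[1, 2, 3, 4, 8], d:[0, 5, 6, 7]  free=[FFFFFFFFF.]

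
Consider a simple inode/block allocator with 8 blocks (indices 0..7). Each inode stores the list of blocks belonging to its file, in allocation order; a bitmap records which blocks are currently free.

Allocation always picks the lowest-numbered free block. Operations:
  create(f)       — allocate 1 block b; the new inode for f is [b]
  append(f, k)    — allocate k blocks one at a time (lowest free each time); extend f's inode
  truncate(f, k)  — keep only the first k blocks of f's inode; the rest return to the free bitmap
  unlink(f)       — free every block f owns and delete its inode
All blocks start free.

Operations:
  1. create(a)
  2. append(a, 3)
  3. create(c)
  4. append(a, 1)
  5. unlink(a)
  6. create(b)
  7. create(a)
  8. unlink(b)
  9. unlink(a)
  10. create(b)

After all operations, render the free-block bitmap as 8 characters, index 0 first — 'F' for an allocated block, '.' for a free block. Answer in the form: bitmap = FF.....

  1. create(a)  ⇒  F.......  {a→[0]}
  2. append(a, 3)  ⇒  FFFF....  {a→[0, 1, 2, 3]}
  3. create(c)  ⇒  FFFFF...  {a→[0, 1, 2, 3]; c→[4]}
  4. append(a, 1)  ⇒  FFFFFF..  {a→[0, 1, 2, 3, 5]; c→[4]}
  5. unlink(a)  ⇒  ....F...  {c→[4]}
  6. create(b)  ⇒  F...F...  {b→[0]; c→[4]}
  7. create(a)  ⇒  FF..F...  {a→[1]; b→[0]; c→[4]}
  8. unlink(b)  ⇒  .F..F...  {a→[1]; c→[4]}
  9. unlink(a)  ⇒  ....F...  {c→[4]}
  10. create(b)  ⇒  F...F...  {b→[0]; c→[4]}

bitmap = F...F...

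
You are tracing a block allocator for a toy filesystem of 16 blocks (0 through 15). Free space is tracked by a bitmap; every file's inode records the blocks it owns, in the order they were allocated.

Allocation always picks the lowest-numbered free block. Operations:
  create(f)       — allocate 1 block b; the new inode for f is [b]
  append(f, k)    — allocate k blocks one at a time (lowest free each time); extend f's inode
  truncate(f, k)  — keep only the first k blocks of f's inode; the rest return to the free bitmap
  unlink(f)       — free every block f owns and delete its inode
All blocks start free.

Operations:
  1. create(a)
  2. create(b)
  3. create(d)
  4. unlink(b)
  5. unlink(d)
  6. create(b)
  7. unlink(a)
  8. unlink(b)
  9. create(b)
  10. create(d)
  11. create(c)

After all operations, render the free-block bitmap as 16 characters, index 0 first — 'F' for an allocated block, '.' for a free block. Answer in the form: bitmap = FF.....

bitmap = FFF.............

after create(a) → a:[0]  free=[F...............]
after create(b) → a:[0], b:[1]  free=[FF..............]
after create(d) → a:[0], b:[1], d:[2]  free=[FFF.............]
after unlink(b) → a:[0], d:[2]  free=[F.F.............]
after unlink(d) → a:[0]  free=[F...............]
after create(b) → a:[0], b:[1]  free=[FF..............]
after unlink(a) → b:[1]  free=[.F..............]
after unlink(b) →   free=[................]
after create(b) → b:[0]  free=[F...............]
after create(d) → b:[0], d:[1]  free=[FF..............]
after create(c) → b:[0], c:[2], d:[1]  free=[FFF.............]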